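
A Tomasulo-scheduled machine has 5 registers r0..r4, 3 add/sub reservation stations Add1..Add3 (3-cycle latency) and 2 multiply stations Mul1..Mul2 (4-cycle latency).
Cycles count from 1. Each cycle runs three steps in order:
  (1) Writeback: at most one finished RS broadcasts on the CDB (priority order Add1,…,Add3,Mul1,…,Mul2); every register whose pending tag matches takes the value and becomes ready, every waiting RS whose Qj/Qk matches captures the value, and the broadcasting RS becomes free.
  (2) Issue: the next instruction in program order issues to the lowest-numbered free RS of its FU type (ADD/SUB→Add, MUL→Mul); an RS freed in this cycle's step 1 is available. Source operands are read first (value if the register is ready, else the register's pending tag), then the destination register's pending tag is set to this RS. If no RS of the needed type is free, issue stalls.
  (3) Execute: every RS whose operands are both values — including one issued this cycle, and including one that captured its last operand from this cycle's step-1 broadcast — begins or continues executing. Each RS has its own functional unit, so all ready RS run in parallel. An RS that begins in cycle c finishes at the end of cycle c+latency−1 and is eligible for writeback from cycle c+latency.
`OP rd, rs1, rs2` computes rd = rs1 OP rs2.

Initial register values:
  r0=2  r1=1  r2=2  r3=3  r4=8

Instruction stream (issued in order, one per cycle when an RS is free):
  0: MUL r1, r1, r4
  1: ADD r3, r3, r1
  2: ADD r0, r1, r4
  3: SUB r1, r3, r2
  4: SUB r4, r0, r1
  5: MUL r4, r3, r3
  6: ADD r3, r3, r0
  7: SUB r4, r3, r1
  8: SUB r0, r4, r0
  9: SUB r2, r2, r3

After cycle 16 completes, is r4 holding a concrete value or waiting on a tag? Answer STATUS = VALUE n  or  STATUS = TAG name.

STATUS = VALUE 18

cycle 1: issue MUL r1<-Mul1 // r0:2,r1:Mul1,r2:2,r3:3,r4:8
cycle 2: issue ADD r3<-Add1 // r0:2,r1:Mul1,r2:2,r3:Add1,r4:8
cycle 3: issue ADD r0<-Add2 // r0:Add2,r1:Mul1,r2:2,r3:Add1,r4:8
cycle 4: issue SUB r1<-Add3 // r0:Add2,r1:Add3,r2:2,r3:Add1,r4:8
cycle 5: CDB Mul1=8; stall // r0:Add2,r1:Add3,r2:2,r3:Add1,r4:8
cycle 6: stall // r0:Add2,r1:Add3,r2:2,r3:Add1,r4:8
cycle 7: stall // r0:Add2,r1:Add3,r2:2,r3:Add1,r4:8
cycle 8: CDB Add1=11; issue SUB r4<-Add1 // r0:Add2,r1:Add3,r2:2,r3:11,r4:Add1
cycle 9: CDB Add2=16; issue MUL r4<-Mul1 // r0:16,r1:Add3,r2:2,r3:11,r4:Mul1
cycle 10: issue ADD r3<-Add2 // r0:16,r1:Add3,r2:2,r3:Add2,r4:Mul1
cycle 11: CDB Add3=9; issue SUB r4<-Add3 // r0:16,r1:9,r2:2,r3:Add2,r4:Add3
cycle 12: stall // r0:16,r1:9,r2:2,r3:Add2,r4:Add3
cycle 13: CDB Add2=27; issue SUB r0<-Add2 // r0:Add2,r1:9,r2:2,r3:27,r4:Add3
cycle 14: CDB Add1=7; issue SUB r2<-Add1 // r0:Add2,r1:9,r2:Add1,r3:27,r4:Add3
cycle 15: CDB Mul1=121 // r0:Add2,r1:9,r2:Add1,r3:27,r4:Add3
cycle 16: CDB Add3=18 // r0:Add2,r1:9,r2:Add1,r3:27,r4:18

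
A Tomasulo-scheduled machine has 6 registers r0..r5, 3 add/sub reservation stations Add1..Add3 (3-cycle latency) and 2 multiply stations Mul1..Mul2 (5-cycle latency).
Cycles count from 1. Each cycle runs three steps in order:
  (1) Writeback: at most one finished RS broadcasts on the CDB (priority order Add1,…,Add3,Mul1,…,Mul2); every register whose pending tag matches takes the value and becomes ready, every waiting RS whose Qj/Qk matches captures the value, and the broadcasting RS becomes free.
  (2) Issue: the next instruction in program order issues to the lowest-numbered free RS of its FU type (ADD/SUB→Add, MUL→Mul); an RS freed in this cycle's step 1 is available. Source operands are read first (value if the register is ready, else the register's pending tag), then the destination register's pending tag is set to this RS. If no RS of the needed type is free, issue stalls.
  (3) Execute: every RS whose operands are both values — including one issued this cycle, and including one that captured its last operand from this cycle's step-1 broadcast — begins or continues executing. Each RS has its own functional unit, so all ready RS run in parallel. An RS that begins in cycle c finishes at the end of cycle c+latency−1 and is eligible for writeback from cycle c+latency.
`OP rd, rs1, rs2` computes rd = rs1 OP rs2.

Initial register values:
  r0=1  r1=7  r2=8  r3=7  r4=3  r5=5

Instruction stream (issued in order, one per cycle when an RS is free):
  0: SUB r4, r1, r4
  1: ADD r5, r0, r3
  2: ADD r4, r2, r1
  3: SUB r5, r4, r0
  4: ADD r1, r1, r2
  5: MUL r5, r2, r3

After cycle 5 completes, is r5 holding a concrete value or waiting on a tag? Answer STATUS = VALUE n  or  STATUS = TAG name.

  c1: issue SUB r4<-Add1  regs: r0:1,r1:7,r2:8,r3:7,r4:Add1,r5:5
  c2: issue ADD r5<-Add2  regs: r0:1,r1:7,r2:8,r3:7,r4:Add1,r5:Add2
  c3: issue ADD r4<-Add3  regs: r0:1,r1:7,r2:8,r3:7,r4:Add3,r5:Add2
  c4: CDB Add1=4; issue SUB r5<-Add1  regs: r0:1,r1:7,r2:8,r3:7,r4:Add3,r5:Add1
  c5: CDB Add2=8; issue ADD r1<-Add2  regs: r0:1,r1:Add2,r2:8,r3:7,r4:Add3,r5:Add1

STATUS = TAG Add1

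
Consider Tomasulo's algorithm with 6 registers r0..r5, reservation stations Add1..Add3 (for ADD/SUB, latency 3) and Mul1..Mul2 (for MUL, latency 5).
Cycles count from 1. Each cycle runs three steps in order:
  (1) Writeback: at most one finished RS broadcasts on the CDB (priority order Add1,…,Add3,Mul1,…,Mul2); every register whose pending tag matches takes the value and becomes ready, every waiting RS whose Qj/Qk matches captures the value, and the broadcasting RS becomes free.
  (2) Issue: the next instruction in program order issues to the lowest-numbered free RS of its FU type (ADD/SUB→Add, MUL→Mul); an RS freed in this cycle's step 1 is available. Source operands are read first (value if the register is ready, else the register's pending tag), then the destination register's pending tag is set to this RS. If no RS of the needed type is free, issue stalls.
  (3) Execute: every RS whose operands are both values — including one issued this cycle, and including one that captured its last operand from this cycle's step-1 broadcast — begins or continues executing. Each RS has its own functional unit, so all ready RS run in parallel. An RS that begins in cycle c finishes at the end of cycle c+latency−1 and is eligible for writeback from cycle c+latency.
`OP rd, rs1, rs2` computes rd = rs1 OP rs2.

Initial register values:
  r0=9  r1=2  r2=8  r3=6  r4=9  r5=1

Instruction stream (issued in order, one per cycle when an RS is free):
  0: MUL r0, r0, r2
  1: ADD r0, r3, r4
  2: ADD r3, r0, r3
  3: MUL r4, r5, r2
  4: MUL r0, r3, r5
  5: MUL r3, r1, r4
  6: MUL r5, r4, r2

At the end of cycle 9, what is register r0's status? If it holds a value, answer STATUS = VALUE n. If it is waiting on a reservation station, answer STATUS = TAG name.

STATUS = TAG Mul1

  c1: issue MUL r0<-Mul1  regs: r0:Mul1,r1:2,r2:8,r3:6,r4:9,r5:1
  c2: issue ADD r0<-Add1  regs: r0:Add1,r1:2,r2:8,r3:6,r4:9,r5:1
  c3: issue ADD r3<-Add2  regs: r0:Add1,r1:2,r2:8,r3:Add2,r4:9,r5:1
  c4: issue MUL r4<-Mul2  regs: r0:Add1,r1:2,r2:8,r3:Add2,r4:Mul2,r5:1
  c5: CDB Add1=15; stall  regs: r0:15,r1:2,r2:8,r3:Add2,r4:Mul2,r5:1
  c6: CDB Mul1=72; issue MUL r0<-Mul1  regs: r0:Mul1,r1:2,r2:8,r3:Add2,r4:Mul2,r5:1
  c7: stall  regs: r0:Mul1,r1:2,r2:8,r3:Add2,r4:Mul2,r5:1
  c8: CDB Add2=21; stall  regs: r0:Mul1,r1:2,r2:8,r3:21,r4:Mul2,r5:1
  c9: CDB Mul2=8; issue MUL r3<-Mul2  regs: r0:Mul1,r1:2,r2:8,r3:Mul2,r4:8,r5:1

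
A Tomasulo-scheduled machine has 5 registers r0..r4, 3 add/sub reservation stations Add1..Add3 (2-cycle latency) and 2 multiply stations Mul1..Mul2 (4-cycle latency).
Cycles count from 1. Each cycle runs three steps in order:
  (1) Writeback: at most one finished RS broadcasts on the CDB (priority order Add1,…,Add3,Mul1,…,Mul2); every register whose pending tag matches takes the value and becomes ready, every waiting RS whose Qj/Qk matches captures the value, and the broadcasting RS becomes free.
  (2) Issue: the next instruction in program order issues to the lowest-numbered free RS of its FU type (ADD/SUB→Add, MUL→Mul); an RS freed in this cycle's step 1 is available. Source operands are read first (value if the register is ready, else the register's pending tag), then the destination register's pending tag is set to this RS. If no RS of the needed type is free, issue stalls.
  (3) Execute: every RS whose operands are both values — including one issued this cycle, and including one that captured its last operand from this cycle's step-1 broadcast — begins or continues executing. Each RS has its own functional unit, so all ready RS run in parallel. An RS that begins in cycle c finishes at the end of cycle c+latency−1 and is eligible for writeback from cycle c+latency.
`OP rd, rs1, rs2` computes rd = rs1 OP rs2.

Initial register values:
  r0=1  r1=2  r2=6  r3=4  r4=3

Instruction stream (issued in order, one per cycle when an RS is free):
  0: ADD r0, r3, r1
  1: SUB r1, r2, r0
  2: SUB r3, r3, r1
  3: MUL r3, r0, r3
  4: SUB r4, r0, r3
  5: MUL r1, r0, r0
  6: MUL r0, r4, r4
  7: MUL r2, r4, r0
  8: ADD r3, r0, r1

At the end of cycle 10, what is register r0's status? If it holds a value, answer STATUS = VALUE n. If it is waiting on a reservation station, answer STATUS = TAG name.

cycle 1: issue ADD r0<-Add1 // r0:Add1,r1:2,r2:6,r3:4,r4:3
cycle 2: issue SUB r1<-Add2 // r0:Add1,r1:Add2,r2:6,r3:4,r4:3
cycle 3: CDB Add1=6; issue SUB r3<-Add1 // r0:6,r1:Add2,r2:6,r3:Add1,r4:3
cycle 4: issue MUL r3<-Mul1 // r0:6,r1:Add2,r2:6,r3:Mul1,r4:3
cycle 5: CDB Add2=0; issue SUB r4<-Add2 // r0:6,r1:0,r2:6,r3:Mul1,r4:Add2
cycle 6: issue MUL r1<-Mul2 // r0:6,r1:Mul2,r2:6,r3:Mul1,r4:Add2
cycle 7: CDB Add1=4; stall // r0:6,r1:Mul2,r2:6,r3:Mul1,r4:Add2
cycle 8: stall // r0:6,r1:Mul2,r2:6,r3:Mul1,r4:Add2
cycle 9: stall // r0:6,r1:Mul2,r2:6,r3:Mul1,r4:Add2
cycle 10: CDB Mul2=36; issue MUL r0<-Mul2 // r0:Mul2,r1:36,r2:6,r3:Mul1,r4:Add2

STATUS = TAG Mul2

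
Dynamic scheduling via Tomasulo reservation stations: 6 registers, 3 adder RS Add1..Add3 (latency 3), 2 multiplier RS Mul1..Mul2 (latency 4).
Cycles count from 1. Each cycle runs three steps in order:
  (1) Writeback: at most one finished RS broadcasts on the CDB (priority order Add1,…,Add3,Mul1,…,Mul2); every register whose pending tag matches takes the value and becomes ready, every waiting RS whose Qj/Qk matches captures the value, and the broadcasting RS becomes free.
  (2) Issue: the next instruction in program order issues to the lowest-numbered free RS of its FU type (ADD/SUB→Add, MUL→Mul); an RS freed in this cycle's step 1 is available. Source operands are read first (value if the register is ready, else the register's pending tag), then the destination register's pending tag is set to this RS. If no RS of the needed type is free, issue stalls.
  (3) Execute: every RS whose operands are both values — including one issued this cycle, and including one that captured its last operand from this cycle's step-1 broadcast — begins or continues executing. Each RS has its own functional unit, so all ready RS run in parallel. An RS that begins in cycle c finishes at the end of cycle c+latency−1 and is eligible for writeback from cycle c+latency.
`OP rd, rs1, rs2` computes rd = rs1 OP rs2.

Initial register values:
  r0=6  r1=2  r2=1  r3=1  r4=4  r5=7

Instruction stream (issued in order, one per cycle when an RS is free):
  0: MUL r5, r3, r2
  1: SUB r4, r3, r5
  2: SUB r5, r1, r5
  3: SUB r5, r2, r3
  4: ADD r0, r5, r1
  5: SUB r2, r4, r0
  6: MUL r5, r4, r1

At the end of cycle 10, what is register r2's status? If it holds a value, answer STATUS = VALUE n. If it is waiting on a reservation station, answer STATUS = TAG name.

cycle 1: issue MUL r5<-Mul1 // r0:6,r1:2,r2:1,r3:1,r4:4,r5:Mul1
cycle 2: issue SUB r4<-Add1 // r0:6,r1:2,r2:1,r3:1,r4:Add1,r5:Mul1
cycle 3: issue SUB r5<-Add2 // r0:6,r1:2,r2:1,r3:1,r4:Add1,r5:Add2
cycle 4: issue SUB r5<-Add3 // r0:6,r1:2,r2:1,r3:1,r4:Add1,r5:Add3
cycle 5: CDB Mul1=1; stall // r0:6,r1:2,r2:1,r3:1,r4:Add1,r5:Add3
cycle 6: stall // r0:6,r1:2,r2:1,r3:1,r4:Add1,r5:Add3
cycle 7: CDB Add3=0; issue ADD r0<-Add3 // r0:Add3,r1:2,r2:1,r3:1,r4:Add1,r5:0
cycle 8: CDB Add1=0; issue SUB r2<-Add1 // r0:Add3,r1:2,r2:Add1,r3:1,r4:0,r5:0
cycle 9: CDB Add2=1; issue MUL r5<-Mul1 // r0:Add3,r1:2,r2:Add1,r3:1,r4:0,r5:Mul1
cycle 10: CDB Add3=2 // r0:2,r1:2,r2:Add1,r3:1,r4:0,r5:Mul1

STATUS = TAG Add1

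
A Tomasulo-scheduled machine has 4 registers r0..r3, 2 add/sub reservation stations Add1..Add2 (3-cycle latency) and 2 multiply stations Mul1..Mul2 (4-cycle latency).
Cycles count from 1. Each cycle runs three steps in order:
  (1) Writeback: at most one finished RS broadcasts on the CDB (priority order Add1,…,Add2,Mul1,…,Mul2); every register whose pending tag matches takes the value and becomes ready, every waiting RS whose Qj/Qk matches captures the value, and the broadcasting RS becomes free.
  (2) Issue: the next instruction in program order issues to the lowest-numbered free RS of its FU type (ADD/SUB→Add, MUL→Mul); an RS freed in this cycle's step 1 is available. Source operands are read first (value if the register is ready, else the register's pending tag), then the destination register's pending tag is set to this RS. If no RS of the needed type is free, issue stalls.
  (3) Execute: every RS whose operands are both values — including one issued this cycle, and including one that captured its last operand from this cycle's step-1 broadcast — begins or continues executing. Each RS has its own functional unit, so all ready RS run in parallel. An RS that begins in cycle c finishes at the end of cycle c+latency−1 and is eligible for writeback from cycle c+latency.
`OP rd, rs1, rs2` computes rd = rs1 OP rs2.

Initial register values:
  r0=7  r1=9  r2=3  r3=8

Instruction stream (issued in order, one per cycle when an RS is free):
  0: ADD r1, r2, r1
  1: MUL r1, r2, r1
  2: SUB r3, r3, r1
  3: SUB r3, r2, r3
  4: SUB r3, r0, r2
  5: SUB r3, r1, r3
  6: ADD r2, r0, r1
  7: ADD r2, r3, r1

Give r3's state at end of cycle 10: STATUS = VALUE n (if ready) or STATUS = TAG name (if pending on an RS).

STATUS = TAG Add1

c1: issue ADD r1<-Add1 | r0:7,r1:Add1,r2:3,r3:8
c2: issue MUL r1<-Mul1 | r0:7,r1:Mul1,r2:3,r3:8
c3: issue SUB r3<-Add2 | r0:7,r1:Mul1,r2:3,r3:Add2
c4: CDB Add1=12; issue SUB r3<-Add1 | r0:7,r1:Mul1,r2:3,r3:Add1
c5: stall | r0:7,r1:Mul1,r2:3,r3:Add1
c6: stall | r0:7,r1:Mul1,r2:3,r3:Add1
c7: stall | r0:7,r1:Mul1,r2:3,r3:Add1
c8: CDB Mul1=36; stall | r0:7,r1:36,r2:3,r3:Add1
c9: stall | r0:7,r1:36,r2:3,r3:Add1
c10: stall | r0:7,r1:36,r2:3,r3:Add1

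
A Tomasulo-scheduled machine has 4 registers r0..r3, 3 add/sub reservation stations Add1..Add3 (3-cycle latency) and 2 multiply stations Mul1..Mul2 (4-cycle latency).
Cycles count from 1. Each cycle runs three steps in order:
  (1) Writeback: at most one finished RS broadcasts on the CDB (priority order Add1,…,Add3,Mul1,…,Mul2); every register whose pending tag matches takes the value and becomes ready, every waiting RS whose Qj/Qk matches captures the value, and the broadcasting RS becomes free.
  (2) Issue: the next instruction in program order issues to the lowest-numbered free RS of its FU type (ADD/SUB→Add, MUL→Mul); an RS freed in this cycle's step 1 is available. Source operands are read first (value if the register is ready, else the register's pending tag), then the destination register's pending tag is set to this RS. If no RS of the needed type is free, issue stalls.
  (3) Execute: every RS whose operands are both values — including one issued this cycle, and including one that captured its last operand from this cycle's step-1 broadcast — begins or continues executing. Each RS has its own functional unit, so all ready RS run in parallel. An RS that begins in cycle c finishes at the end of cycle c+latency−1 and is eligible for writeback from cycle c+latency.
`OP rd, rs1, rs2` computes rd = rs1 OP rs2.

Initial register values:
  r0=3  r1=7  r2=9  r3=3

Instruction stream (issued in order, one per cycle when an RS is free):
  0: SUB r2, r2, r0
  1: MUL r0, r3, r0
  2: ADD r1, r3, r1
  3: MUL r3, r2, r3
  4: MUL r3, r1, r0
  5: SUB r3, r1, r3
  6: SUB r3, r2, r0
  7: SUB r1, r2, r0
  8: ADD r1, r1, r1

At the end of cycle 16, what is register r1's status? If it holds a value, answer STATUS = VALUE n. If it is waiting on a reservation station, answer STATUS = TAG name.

c1: issue SUB r2<-Add1 | r0:3,r1:7,r2:Add1,r3:3
c2: issue MUL r0<-Mul1 | r0:Mul1,r1:7,r2:Add1,r3:3
c3: issue ADD r1<-Add2 | r0:Mul1,r1:Add2,r2:Add1,r3:3
c4: CDB Add1=6; issue MUL r3<-Mul2 | r0:Mul1,r1:Add2,r2:6,r3:Mul2
c5: stall | r0:Mul1,r1:Add2,r2:6,r3:Mul2
c6: CDB Add2=10; stall | r0:Mul1,r1:10,r2:6,r3:Mul2
c7: CDB Mul1=9; issue MUL r3<-Mul1 | r0:9,r1:10,r2:6,r3:Mul1
c8: CDB Mul2=18; issue SUB r3<-Add1 | r0:9,r1:10,r2:6,r3:Add1
c9: issue SUB r3<-Add2 | r0:9,r1:10,r2:6,r3:Add2
c10: issue SUB r1<-Add3 | r0:9,r1:Add3,r2:6,r3:Add2
c11: CDB Mul1=90; stall | r0:9,r1:Add3,r2:6,r3:Add2
c12: CDB Add2=-3; issue ADD r1<-Add2 | r0:9,r1:Add2,r2:6,r3:-3
c13: CDB Add3=-3 | r0:9,r1:Add2,r2:6,r3:-3
c14: CDB Add1=-80 | r0:9,r1:Add2,r2:6,r3:-3
c15: - | r0:9,r1:Add2,r2:6,r3:-3
c16: CDB Add2=-6 | r0:9,r1:-6,r2:6,r3:-3

STATUS = VALUE -6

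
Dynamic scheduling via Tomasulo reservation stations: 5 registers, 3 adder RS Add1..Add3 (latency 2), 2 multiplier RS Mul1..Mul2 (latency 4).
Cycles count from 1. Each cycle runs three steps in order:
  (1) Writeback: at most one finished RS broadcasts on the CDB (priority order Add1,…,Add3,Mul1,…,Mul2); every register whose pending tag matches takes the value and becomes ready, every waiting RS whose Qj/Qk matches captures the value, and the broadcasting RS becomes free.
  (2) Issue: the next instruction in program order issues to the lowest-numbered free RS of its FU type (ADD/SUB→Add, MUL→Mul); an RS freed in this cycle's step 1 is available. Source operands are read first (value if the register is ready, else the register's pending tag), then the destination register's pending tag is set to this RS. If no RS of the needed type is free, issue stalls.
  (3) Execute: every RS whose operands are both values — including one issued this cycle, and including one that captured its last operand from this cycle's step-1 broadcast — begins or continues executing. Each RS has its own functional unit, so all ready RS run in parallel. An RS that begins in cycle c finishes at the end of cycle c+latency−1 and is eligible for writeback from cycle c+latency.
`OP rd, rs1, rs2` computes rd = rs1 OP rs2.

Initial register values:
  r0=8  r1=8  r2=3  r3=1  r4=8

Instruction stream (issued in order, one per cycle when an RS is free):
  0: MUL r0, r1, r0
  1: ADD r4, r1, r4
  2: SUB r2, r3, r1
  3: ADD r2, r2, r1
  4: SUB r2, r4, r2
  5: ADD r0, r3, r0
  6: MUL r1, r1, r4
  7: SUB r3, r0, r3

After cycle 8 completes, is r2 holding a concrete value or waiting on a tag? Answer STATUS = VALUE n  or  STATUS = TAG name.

cycle 1: issue MUL r0<-Mul1 // r0:Mul1,r1:8,r2:3,r3:1,r4:8
cycle 2: issue ADD r4<-Add1 // r0:Mul1,r1:8,r2:3,r3:1,r4:Add1
cycle 3: issue SUB r2<-Add2 // r0:Mul1,r1:8,r2:Add2,r3:1,r4:Add1
cycle 4: CDB Add1=16; issue ADD r2<-Add1 // r0:Mul1,r1:8,r2:Add1,r3:1,r4:16
cycle 5: CDB Add2=-7; issue SUB r2<-Add2 // r0:Mul1,r1:8,r2:Add2,r3:1,r4:16
cycle 6: CDB Mul1=64; issue ADD r0<-Add3 // r0:Add3,r1:8,r2:Add2,r3:1,r4:16
cycle 7: CDB Add1=1; issue MUL r1<-Mul1 // r0:Add3,r1:Mul1,r2:Add2,r3:1,r4:16
cycle 8: CDB Add3=65; issue SUB r3<-Add1 // r0:65,r1:Mul1,r2:Add2,r3:Add1,r4:16

STATUS = TAG Add2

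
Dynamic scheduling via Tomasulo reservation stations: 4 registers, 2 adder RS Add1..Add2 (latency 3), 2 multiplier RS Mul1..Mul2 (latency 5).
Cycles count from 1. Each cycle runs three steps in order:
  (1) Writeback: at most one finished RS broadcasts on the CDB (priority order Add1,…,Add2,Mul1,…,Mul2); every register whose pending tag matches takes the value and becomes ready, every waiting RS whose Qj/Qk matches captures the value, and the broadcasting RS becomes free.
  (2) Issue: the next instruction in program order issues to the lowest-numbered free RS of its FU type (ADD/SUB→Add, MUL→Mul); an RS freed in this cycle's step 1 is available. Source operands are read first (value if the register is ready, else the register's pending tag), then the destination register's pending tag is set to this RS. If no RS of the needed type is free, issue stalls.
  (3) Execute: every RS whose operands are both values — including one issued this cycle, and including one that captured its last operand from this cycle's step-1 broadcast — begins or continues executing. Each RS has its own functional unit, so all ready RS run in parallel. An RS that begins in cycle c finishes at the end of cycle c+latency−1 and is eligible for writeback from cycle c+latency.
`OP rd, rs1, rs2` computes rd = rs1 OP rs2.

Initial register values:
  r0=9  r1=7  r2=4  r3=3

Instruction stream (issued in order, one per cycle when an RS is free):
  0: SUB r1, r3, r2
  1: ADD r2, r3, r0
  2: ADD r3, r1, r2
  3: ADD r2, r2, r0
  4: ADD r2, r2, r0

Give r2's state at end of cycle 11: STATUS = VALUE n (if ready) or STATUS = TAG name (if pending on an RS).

  c1: issue SUB r1<-Add1  regs: r0:9,r1:Add1,r2:4,r3:3
  c2: issue ADD r2<-Add2  regs: r0:9,r1:Add1,r2:Add2,r3:3
  c3: stall  regs: r0:9,r1:Add1,r2:Add2,r3:3
  c4: CDB Add1=-1; issue ADD r3<-Add1  regs: r0:9,r1:-1,r2:Add2,r3:Add1
  c5: CDB Add2=12; issue ADD r2<-Add2  regs: r0:9,r1:-1,r2:Add2,r3:Add1
  c6: stall  regs: r0:9,r1:-1,r2:Add2,r3:Add1
  c7: stall  regs: r0:9,r1:-1,r2:Add2,r3:Add1
  c8: CDB Add1=11; issue ADD r2<-Add1  regs: r0:9,r1:-1,r2:Add1,r3:11
  c9: CDB Add2=21  regs: r0:9,r1:-1,r2:Add1,r3:11
  c10: -  regs: r0:9,r1:-1,r2:Add1,r3:11
  c11: -  regs: r0:9,r1:-1,r2:Add1,r3:11

STATUS = TAG Add1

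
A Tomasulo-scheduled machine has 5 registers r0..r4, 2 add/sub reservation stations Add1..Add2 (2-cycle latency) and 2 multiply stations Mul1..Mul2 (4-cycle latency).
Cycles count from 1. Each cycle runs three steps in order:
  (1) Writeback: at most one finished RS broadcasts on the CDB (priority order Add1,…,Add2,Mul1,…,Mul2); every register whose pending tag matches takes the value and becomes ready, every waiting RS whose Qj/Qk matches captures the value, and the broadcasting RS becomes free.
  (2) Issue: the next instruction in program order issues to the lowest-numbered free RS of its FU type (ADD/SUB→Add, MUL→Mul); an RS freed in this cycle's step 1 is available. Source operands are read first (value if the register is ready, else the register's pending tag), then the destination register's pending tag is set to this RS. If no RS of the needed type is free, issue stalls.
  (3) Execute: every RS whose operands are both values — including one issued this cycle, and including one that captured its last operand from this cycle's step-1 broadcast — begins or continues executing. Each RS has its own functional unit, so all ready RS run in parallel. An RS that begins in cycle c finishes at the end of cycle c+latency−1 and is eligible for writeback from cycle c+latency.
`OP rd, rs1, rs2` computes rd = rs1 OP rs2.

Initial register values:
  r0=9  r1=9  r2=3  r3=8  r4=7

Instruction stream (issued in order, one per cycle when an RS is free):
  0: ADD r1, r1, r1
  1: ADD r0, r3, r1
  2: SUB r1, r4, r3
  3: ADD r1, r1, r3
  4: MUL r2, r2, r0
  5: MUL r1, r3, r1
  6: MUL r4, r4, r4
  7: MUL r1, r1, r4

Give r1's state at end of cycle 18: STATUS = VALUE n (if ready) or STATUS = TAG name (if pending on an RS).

STATUS = VALUE 2744

cycle 1: issue ADD r1<-Add1 // r0:9,r1:Add1,r2:3,r3:8,r4:7
cycle 2: issue ADD r0<-Add2 // r0:Add2,r1:Add1,r2:3,r3:8,r4:7
cycle 3: CDB Add1=18; issue SUB r1<-Add1 // r0:Add2,r1:Add1,r2:3,r3:8,r4:7
cycle 4: stall // r0:Add2,r1:Add1,r2:3,r3:8,r4:7
cycle 5: CDB Add1=-1; issue ADD r1<-Add1 // r0:Add2,r1:Add1,r2:3,r3:8,r4:7
cycle 6: CDB Add2=26; issue MUL r2<-Mul1 // r0:26,r1:Add1,r2:Mul1,r3:8,r4:7
cycle 7: CDB Add1=7; issue MUL r1<-Mul2 // r0:26,r1:Mul2,r2:Mul1,r3:8,r4:7
cycle 8: stall // r0:26,r1:Mul2,r2:Mul1,r3:8,r4:7
cycle 9: stall // r0:26,r1:Mul2,r2:Mul1,r3:8,r4:7
cycle 10: CDB Mul1=78; issue MUL r4<-Mul1 // r0:26,r1:Mul2,r2:78,r3:8,r4:Mul1
cycle 11: CDB Mul2=56; issue MUL r1<-Mul2 // r0:26,r1:Mul2,r2:78,r3:8,r4:Mul1
cycle 12: - // r0:26,r1:Mul2,r2:78,r3:8,r4:Mul1
cycle 13: - // r0:26,r1:Mul2,r2:78,r3:8,r4:Mul1
cycle 14: CDB Mul1=49 // r0:26,r1:Mul2,r2:78,r3:8,r4:49
cycle 15: - // r0:26,r1:Mul2,r2:78,r3:8,r4:49
cycle 16: - // r0:26,r1:Mul2,r2:78,r3:8,r4:49
cycle 17: - // r0:26,r1:Mul2,r2:78,r3:8,r4:49
cycle 18: CDB Mul2=2744 // r0:26,r1:2744,r2:78,r3:8,r4:49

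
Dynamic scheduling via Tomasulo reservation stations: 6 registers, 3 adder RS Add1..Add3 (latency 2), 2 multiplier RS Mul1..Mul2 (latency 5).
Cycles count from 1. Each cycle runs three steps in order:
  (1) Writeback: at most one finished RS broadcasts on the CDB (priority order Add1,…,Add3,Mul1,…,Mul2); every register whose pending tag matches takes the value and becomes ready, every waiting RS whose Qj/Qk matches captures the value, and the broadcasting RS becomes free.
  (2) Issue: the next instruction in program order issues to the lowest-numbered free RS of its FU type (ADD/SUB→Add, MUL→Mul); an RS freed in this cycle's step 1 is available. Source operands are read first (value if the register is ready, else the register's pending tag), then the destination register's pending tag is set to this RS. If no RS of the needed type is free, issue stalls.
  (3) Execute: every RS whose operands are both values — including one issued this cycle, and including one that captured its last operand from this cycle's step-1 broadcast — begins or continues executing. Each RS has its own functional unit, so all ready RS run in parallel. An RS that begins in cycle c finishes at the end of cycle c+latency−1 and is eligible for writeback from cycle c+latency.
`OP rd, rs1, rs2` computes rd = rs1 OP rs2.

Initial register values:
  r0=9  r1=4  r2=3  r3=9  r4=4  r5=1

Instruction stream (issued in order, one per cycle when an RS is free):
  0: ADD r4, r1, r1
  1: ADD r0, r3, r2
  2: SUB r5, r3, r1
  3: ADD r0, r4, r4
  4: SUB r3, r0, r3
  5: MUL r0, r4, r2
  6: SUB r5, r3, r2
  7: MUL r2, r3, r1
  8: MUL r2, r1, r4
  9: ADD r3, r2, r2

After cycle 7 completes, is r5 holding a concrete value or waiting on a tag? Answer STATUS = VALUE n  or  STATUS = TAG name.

c1: issue ADD r4<-Add1 | r0:9,r1:4,r2:3,r3:9,r4:Add1,r5:1
c2: issue ADD r0<-Add2 | r0:Add2,r1:4,r2:3,r3:9,r4:Add1,r5:1
c3: CDB Add1=8; issue SUB r5<-Add1 | r0:Add2,r1:4,r2:3,r3:9,r4:8,r5:Add1
c4: CDB Add2=12; issue ADD r0<-Add2 | r0:Add2,r1:4,r2:3,r3:9,r4:8,r5:Add1
c5: CDB Add1=5; issue SUB r3<-Add1 | r0:Add2,r1:4,r2:3,r3:Add1,r4:8,r5:5
c6: CDB Add2=16; issue MUL r0<-Mul1 | r0:Mul1,r1:4,r2:3,r3:Add1,r4:8,r5:5
c7: issue SUB r5<-Add2 | r0:Mul1,r1:4,r2:3,r3:Add1,r4:8,r5:Add2

STATUS = TAG Add2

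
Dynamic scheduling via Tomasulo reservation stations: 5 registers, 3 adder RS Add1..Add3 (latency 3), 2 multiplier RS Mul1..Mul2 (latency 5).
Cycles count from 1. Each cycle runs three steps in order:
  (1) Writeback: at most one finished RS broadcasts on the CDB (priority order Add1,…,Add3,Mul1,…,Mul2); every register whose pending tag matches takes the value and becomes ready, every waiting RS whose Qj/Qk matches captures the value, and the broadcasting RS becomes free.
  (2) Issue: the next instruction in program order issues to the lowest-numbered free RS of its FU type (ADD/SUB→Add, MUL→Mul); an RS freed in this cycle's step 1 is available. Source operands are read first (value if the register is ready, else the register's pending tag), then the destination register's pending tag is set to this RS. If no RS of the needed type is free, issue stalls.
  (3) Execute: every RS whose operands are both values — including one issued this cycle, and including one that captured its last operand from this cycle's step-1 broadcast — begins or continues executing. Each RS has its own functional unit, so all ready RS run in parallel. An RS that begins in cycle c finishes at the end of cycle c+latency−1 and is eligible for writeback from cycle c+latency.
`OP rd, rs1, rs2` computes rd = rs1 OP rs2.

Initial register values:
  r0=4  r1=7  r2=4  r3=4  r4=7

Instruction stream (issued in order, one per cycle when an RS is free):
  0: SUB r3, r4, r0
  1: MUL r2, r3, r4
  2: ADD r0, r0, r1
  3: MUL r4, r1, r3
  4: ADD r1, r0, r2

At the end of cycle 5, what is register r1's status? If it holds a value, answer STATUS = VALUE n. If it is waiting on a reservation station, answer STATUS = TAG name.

c1: issue SUB r3<-Add1 | r0:4,r1:7,r2:4,r3:Add1,r4:7
c2: issue MUL r2<-Mul1 | r0:4,r1:7,r2:Mul1,r3:Add1,r4:7
c3: issue ADD r0<-Add2 | r0:Add2,r1:7,r2:Mul1,r3:Add1,r4:7
c4: CDB Add1=3; issue MUL r4<-Mul2 | r0:Add2,r1:7,r2:Mul1,r3:3,r4:Mul2
c5: issue ADD r1<-Add1 | r0:Add2,r1:Add1,r2:Mul1,r3:3,r4:Mul2

STATUS = TAG Add1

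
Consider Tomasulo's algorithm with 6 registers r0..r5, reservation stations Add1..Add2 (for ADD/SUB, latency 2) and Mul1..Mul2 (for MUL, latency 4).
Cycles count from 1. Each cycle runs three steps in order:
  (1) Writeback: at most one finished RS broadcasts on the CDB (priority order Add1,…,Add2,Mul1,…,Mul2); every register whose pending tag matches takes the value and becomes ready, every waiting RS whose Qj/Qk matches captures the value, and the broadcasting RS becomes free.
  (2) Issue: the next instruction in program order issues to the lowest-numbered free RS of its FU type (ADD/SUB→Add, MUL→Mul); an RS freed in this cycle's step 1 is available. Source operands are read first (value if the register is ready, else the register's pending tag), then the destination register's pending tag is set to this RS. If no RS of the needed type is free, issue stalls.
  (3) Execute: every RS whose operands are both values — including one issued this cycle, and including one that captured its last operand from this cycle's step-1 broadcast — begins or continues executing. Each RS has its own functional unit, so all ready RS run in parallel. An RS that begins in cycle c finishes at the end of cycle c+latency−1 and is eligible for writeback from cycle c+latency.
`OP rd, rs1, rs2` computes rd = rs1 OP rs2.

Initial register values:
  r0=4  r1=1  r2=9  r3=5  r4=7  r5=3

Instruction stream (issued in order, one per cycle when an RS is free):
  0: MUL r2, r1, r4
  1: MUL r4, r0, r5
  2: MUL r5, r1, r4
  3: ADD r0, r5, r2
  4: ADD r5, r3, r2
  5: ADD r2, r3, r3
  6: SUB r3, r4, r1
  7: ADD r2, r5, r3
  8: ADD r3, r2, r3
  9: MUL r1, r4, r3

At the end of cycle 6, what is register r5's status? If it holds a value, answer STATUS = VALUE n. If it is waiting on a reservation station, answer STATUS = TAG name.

STATUS = TAG Mul1

cycle 1: issue MUL r2<-Mul1 // r0:4,r1:1,r2:Mul1,r3:5,r4:7,r5:3
cycle 2: issue MUL r4<-Mul2 // r0:4,r1:1,r2:Mul1,r3:5,r4:Mul2,r5:3
cycle 3: stall // r0:4,r1:1,r2:Mul1,r3:5,r4:Mul2,r5:3
cycle 4: stall // r0:4,r1:1,r2:Mul1,r3:5,r4:Mul2,r5:3
cycle 5: CDB Mul1=7; issue MUL r5<-Mul1 // r0:4,r1:1,r2:7,r3:5,r4:Mul2,r5:Mul1
cycle 6: CDB Mul2=12; issue ADD r0<-Add1 // r0:Add1,r1:1,r2:7,r3:5,r4:12,r5:Mul1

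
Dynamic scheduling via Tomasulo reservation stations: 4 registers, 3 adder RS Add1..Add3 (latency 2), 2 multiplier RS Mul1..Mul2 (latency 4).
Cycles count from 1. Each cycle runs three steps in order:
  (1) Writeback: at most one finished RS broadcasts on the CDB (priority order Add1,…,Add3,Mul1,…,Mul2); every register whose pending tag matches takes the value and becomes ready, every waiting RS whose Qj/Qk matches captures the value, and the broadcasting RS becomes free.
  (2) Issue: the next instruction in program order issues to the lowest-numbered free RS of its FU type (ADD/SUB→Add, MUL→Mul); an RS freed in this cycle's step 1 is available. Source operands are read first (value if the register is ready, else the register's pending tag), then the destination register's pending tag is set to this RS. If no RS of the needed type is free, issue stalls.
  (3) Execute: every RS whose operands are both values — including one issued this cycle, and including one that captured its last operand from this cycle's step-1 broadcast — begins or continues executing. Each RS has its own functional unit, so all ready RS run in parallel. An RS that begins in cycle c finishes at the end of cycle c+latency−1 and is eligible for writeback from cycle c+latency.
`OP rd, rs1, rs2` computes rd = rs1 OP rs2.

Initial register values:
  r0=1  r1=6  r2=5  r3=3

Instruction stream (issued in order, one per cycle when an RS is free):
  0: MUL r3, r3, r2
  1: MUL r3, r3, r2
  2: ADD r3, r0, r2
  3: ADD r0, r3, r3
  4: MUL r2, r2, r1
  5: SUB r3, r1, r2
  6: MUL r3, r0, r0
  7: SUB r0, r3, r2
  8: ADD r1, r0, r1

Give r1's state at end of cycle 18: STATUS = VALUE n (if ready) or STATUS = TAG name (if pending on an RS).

cycle 1: issue MUL r3<-Mul1 // r0:1,r1:6,r2:5,r3:Mul1
cycle 2: issue MUL r3<-Mul2 // r0:1,r1:6,r2:5,r3:Mul2
cycle 3: issue ADD r3<-Add1 // r0:1,r1:6,r2:5,r3:Add1
cycle 4: issue ADD r0<-Add2 // r0:Add2,r1:6,r2:5,r3:Add1
cycle 5: CDB Add1=6; stall // r0:Add2,r1:6,r2:5,r3:6
cycle 6: CDB Mul1=15; issue MUL r2<-Mul1 // r0:Add2,r1:6,r2:Mul1,r3:6
cycle 7: CDB Add2=12; issue SUB r3<-Add1 // r0:12,r1:6,r2:Mul1,r3:Add1
cycle 8: stall // r0:12,r1:6,r2:Mul1,r3:Add1
cycle 9: stall // r0:12,r1:6,r2:Mul1,r3:Add1
cycle 10: CDB Mul1=30; issue MUL r3<-Mul1 // r0:12,r1:6,r2:30,r3:Mul1
cycle 11: CDB Mul2=75; issue SUB r0<-Add2 // r0:Add2,r1:6,r2:30,r3:Mul1
cycle 12: CDB Add1=-24; issue ADD r1<-Add1 // r0:Add2,r1:Add1,r2:30,r3:Mul1
cycle 13: - // r0:Add2,r1:Add1,r2:30,r3:Mul1
cycle 14: CDB Mul1=144 // r0:Add2,r1:Add1,r2:30,r3:144
cycle 15: - // r0:Add2,r1:Add1,r2:30,r3:144
cycle 16: CDB Add2=114 // r0:114,r1:Add1,r2:30,r3:144
cycle 17: - // r0:114,r1:Add1,r2:30,r3:144
cycle 18: CDB Add1=120 // r0:114,r1:120,r2:30,r3:144

STATUS = VALUE 120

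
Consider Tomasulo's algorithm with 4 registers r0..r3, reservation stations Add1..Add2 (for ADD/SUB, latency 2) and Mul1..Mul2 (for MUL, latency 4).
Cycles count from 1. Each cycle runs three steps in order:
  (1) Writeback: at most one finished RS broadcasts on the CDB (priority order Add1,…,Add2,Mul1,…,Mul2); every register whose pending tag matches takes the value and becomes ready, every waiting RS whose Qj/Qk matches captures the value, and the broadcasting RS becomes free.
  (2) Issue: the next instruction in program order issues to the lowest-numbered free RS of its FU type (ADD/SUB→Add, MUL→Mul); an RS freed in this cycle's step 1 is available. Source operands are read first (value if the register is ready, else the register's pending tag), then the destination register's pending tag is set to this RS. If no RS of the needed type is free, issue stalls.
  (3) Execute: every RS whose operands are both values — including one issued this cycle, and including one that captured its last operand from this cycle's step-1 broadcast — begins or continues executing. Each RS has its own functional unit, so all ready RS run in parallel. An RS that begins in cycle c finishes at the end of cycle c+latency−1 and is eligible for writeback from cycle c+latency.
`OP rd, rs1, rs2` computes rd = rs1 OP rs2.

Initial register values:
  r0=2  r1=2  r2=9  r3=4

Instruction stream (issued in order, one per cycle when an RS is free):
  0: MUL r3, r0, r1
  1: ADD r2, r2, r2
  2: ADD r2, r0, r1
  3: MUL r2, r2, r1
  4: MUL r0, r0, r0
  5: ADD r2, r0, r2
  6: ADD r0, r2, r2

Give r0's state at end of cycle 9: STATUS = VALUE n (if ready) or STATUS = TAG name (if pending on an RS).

  c1: issue MUL r3<-Mul1  regs: r0:2,r1:2,r2:9,r3:Mul1
  c2: issue ADD r2<-Add1  regs: r0:2,r1:2,r2:Add1,r3:Mul1
  c3: issue ADD r2<-Add2  regs: r0:2,r1:2,r2:Add2,r3:Mul1
  c4: CDB Add1=18; issue MUL r2<-Mul2  regs: r0:2,r1:2,r2:Mul2,r3:Mul1
  c5: CDB Add2=4; stall  regs: r0:2,r1:2,r2:Mul2,r3:Mul1
  c6: CDB Mul1=4; issue MUL r0<-Mul1  regs: r0:Mul1,r1:2,r2:Mul2,r3:4
  c7: issue ADD r2<-Add1  regs: r0:Mul1,r1:2,r2:Add1,r3:4
  c8: issue ADD r0<-Add2  regs: r0:Add2,r1:2,r2:Add1,r3:4
  c9: CDB Mul2=8  regs: r0:Add2,r1:2,r2:Add1,r3:4

STATUS = TAG Add2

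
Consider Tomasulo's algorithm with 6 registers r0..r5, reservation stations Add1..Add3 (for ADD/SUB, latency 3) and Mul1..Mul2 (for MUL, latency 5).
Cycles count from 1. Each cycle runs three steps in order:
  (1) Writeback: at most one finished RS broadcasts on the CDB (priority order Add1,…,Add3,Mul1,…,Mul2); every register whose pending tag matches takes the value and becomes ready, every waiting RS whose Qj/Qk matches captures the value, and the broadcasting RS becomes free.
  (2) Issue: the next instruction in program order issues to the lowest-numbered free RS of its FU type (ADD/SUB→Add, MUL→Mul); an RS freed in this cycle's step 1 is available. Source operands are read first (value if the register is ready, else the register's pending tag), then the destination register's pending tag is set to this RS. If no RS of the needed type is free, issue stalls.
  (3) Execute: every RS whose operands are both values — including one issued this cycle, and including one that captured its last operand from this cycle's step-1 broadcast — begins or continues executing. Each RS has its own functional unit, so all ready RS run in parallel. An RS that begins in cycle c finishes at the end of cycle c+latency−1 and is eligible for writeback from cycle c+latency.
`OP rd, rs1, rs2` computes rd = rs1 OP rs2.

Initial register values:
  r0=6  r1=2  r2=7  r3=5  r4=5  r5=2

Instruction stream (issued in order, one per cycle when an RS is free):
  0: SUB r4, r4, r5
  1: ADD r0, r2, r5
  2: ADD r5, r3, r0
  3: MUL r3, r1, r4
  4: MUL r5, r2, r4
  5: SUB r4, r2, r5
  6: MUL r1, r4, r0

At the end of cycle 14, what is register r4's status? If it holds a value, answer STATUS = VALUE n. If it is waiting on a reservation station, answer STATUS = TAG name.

cycle 1: issue SUB r4<-Add1 // r0:6,r1:2,r2:7,r3:5,r4:Add1,r5:2
cycle 2: issue ADD r0<-Add2 // r0:Add2,r1:2,r2:7,r3:5,r4:Add1,r5:2
cycle 3: issue ADD r5<-Add3 // r0:Add2,r1:2,r2:7,r3:5,r4:Add1,r5:Add3
cycle 4: CDB Add1=3; issue MUL r3<-Mul1 // r0:Add2,r1:2,r2:7,r3:Mul1,r4:3,r5:Add3
cycle 5: CDB Add2=9; issue MUL r5<-Mul2 // r0:9,r1:2,r2:7,r3:Mul1,r4:3,r5:Mul2
cycle 6: issue SUB r4<-Add1 // r0:9,r1:2,r2:7,r3:Mul1,r4:Add1,r5:Mul2
cycle 7: stall // r0:9,r1:2,r2:7,r3:Mul1,r4:Add1,r5:Mul2
cycle 8: CDB Add3=14; stall // r0:9,r1:2,r2:7,r3:Mul1,r4:Add1,r5:Mul2
cycle 9: CDB Mul1=6; issue MUL r1<-Mul1 // r0:9,r1:Mul1,r2:7,r3:6,r4:Add1,r5:Mul2
cycle 10: CDB Mul2=21 // r0:9,r1:Mul1,r2:7,r3:6,r4:Add1,r5:21
cycle 11: - // r0:9,r1:Mul1,r2:7,r3:6,r4:Add1,r5:21
cycle 12: - // r0:9,r1:Mul1,r2:7,r3:6,r4:Add1,r5:21
cycle 13: CDB Add1=-14 // r0:9,r1:Mul1,r2:7,r3:6,r4:-14,r5:21
cycle 14: - // r0:9,r1:Mul1,r2:7,r3:6,r4:-14,r5:21

STATUS = VALUE -14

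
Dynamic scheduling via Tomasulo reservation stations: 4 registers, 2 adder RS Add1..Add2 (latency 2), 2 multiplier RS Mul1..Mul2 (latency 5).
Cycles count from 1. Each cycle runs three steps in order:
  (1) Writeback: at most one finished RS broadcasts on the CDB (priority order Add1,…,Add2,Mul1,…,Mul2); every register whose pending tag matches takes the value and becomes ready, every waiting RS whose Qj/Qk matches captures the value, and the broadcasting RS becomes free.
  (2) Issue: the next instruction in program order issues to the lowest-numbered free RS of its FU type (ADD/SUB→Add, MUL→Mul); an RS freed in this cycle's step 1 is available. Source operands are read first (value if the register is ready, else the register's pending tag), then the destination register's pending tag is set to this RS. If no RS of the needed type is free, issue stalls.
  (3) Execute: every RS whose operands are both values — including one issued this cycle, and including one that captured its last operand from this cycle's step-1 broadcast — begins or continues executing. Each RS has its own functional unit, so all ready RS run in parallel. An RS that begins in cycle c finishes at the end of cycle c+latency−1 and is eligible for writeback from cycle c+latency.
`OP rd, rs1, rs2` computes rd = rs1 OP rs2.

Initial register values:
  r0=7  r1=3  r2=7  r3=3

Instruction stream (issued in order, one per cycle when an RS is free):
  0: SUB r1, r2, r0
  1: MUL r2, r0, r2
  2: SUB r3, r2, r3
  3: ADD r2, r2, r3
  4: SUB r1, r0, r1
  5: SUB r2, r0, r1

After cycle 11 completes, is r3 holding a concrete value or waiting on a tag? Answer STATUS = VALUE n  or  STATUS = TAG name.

STATUS = VALUE 46

  c1: issue SUB r1<-Add1  regs: r0:7,r1:Add1,r2:7,r3:3
  c2: issue MUL r2<-Mul1  regs: r0:7,r1:Add1,r2:Mul1,r3:3
  c3: CDB Add1=0; issue SUB r3<-Add1  regs: r0:7,r1:0,r2:Mul1,r3:Add1
  c4: issue ADD r2<-Add2  regs: r0:7,r1:0,r2:Add2,r3:Add1
  c5: stall  regs: r0:7,r1:0,r2:Add2,r3:Add1
  c6: stall  regs: r0:7,r1:0,r2:Add2,r3:Add1
  c7: CDB Mul1=49; stall  regs: r0:7,r1:0,r2:Add2,r3:Add1
  c8: stall  regs: r0:7,r1:0,r2:Add2,r3:Add1
  c9: CDB Add1=46; issue SUB r1<-Add1  regs: r0:7,r1:Add1,r2:Add2,r3:46
  c10: stall  regs: r0:7,r1:Add1,r2:Add2,r3:46
  c11: CDB Add1=7; issue SUB r2<-Add1  regs: r0:7,r1:7,r2:Add1,r3:46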